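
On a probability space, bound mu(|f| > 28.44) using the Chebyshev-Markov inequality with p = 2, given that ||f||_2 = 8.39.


Chebyshev/Markov inequality: mu(|f| > eps) <= (||f||_p / eps)^p
Step 1: ||f||_2 / eps = 8.39 / 28.44 = 0.295007
Step 2: Raise to power p = 2:
  (0.295007)^2 = 0.087029
Step 3: Therefore mu(|f| > 28.44) <= 0.087029


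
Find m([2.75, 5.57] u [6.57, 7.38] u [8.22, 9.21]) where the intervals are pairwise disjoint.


For pairwise disjoint intervals, m(union) = sum of lengths.
= (5.57 - 2.75) + (7.38 - 6.57) + (9.21 - 8.22)
= 2.82 + 0.81 + 0.99
= 4.62


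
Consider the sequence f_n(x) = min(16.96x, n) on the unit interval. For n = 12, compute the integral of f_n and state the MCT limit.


f(x) = 16.96x on [0,1]; f_n(x) = min(16.96x, n). At n = 12:
Step 1: f(x) reaches 12 at x = 12/16.96 = 0.707547
Step 2: integral(f_12) = integral(16.96x, 0, 0.707547) + integral(12, 0.707547, 1)
       = 16.96*0.707547^2/2 + 12*(1 - 0.707547)
       = 4.245283 + 3.509434
       = 7.754717
Step 3: As n -> infinity, f_n increases to f, so by MCT integral(f_n) -> integral(f) = 16.96/2 = 8.48.
Convergence: integral(f_12) = 7.754717 -> 8.48 as n -> infinity


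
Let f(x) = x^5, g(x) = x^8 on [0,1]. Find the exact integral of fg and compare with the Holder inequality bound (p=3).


Step 1: Exact integral of f*g = integral(x^13, 0, 1) = 1/14
     = 0.071429
Step 2: Holder bound with p=3, q=1.5:
  ||f||_p = (integral x^15 dx)^(1/3) = (1/16)^(1/3) = 0.39685
  ||g||_q = (integral x^12 dx)^(1/1.5) = (1/13)^(1/1.5) = 0.180872
Step 3: Holder bound = ||f||_p * ||g||_q = 0.39685 * 0.180872 = 0.071779
Verification: 0.071429 <= 0.071779 (Holder holds)


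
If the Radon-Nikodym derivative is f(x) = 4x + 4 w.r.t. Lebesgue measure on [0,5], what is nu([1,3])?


nu(A) = integral_A (dnu/dmu) dmu = integral_1^3 (4x + 4) dx
Step 1: Antiderivative F(x) = (4/2)x^2 + 4x
Step 2: F(3) = (4/2)*3^2 + 4*3 = 18 + 12 = 30
Step 3: F(1) = (4/2)*1^2 + 4*1 = 2 + 4 = 6
Step 4: nu([1,3]) = F(3) - F(1) = 30 - 6 = 24


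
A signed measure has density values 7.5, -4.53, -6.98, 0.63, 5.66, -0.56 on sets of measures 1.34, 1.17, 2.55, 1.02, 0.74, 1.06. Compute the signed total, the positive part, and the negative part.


Step 1: Compute signed measure on each set:
  Set 1: 7.5 * 1.34 = 10.05
  Set 2: -4.53 * 1.17 = -5.3001
  Set 3: -6.98 * 2.55 = -17.799
  Set 4: 0.63 * 1.02 = 0.6426
  Set 5: 5.66 * 0.74 = 4.1884
  Set 6: -0.56 * 1.06 = -0.5936
Step 2: Total signed measure = (10.05) + (-5.3001) + (-17.799) + (0.6426) + (4.1884) + (-0.5936)
     = -8.8117
Step 3: Positive part mu+(X) = sum of positive contributions = 14.881
Step 4: Negative part mu-(X) = |sum of negative contributions| = 23.6927


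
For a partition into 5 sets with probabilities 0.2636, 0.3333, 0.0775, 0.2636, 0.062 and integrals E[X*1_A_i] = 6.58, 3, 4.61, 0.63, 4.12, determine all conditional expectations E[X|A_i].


For each cell A_i: E[X|A_i] = E[X*1_A_i] / P(A_i)
Step 1: E[X|A_1] = 6.58 / 0.2636 = 24.962064
Step 2: E[X|A_2] = 3 / 0.3333 = 9.0009
Step 3: E[X|A_3] = 4.61 / 0.0775 = 59.483871
Step 4: E[X|A_4] = 0.63 / 0.2636 = 2.389985
Step 5: E[X|A_5] = 4.12 / 0.062 = 66.451613
Verification: E[X] = sum E[X*1_A_i] = 6.58 + 3 + 4.61 + 0.63 + 4.12 = 18.94


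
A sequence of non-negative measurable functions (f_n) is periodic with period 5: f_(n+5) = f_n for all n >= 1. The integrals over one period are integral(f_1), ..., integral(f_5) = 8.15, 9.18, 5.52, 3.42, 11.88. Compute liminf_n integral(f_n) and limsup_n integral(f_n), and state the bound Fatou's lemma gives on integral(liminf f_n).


The sequence (integral(f_n)) is periodic with period 5, repeating the values 8.15, 9.18, 5.52, 3.42, 11.88 indefinitely.
Step 1: For a periodic sequence, every tail (a_m, a_(m+1), ...) contains all 5 period values infinitely often.
Step 2: Hence inf of every tail = min of the period values = min(8.15, 9.18, 5.52, 3.42, 11.88) = 3.42.
        liminf_n integral(f_n) = sup over m of (inf of tail from m) = 3.42.
Step 3: Similarly sup of every tail = max of the period values = 11.88.
        limsup_n integral(f_n) = 11.88.
Step 4: Fatou's lemma: integral(liminf_n f_n) <= liminf_n integral(f_n) = 3.42.
        So the integral of the pointwise liminf is at most 3.42.


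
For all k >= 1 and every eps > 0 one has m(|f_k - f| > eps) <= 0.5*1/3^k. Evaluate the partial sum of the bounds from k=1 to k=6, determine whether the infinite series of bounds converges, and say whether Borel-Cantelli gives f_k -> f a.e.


Step 1: List the terms 0.5*1/3^k for k = 1 to 6:
  k=1: 0.166667
  k=2: 0.055556
  k=3: 0.018519
  k=4: 0.006173
  k=5: 0.002058
  k=6: 6.858711e-04
Step 2: Partial sum = 0.166667 + 0.055556 + 0.018519 + 0.006173 + 0.002058 + 6.858711e-04
     = 0.249657
Step 3: The full series sum_(k>=1) 0.5*1/3^k converges (geometric series with ratio 1/3 < 1; a constant multiple of a convergent series converges).
Step 4: Fix eps > 0. Since sum_k m(|f_k - f| > eps) < infinity, the Borel-Cantelli lemma gives
        m(limsup_k {|f_k - f| > eps}) = 0, i.e. for a.e. x, |f_k(x) - f(x)| <= eps for all large k.
        Applying this with eps = 1/j for j = 1, 2, ... and intersecting the countably many full-measure sets,
        for a.e. x we get limsup_k |f_k(x) - f(x)| <= 1/j for every j, hence f_k -> f almost everywhere.
Conclusion: series converges; Borel-Cantelli yields f_k -> f a.e.


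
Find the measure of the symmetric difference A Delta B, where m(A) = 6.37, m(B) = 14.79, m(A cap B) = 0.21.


m(A Delta B) = m(A) + m(B) - 2*m(A n B)
= 6.37 + 14.79 - 2*0.21
= 6.37 + 14.79 - 0.42
= 20.74


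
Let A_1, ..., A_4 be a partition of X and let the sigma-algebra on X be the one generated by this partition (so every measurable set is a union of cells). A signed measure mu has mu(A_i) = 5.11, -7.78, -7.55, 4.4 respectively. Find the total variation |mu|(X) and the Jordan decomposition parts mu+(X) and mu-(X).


Step 1: Every measurable set is a union of atoms (the cells / points), so a Hahn decomposition is
  obtained by grouping atoms by sign: P = union of atoms with mu > 0, N = union of the remaining atoms.
  Atoms in P (indices): 1, 4;  atoms in N (indices): 2, 3
  Positive values: 5.11, 4.4
  Negative values: -7.78, -7.55
Step 2: mu+(X) = mu(P) = sum of positive atom values = 9.51
Step 3: mu-(X) = -mu(N) = sum of |negative atom values| = 15.33
Step 4: |mu|(X) = mu+(X) + mu-(X) = 9.51 + 15.33 = 24.84


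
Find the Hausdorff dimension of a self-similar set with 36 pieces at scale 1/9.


For a self-similar set with N copies scaled by 1/r:
dim_H = log(N)/log(r) = log(36)/log(9)
= 3.583519/2.197225
= 1.63093


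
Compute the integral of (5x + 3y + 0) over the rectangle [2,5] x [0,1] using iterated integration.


By Fubini, integrate in x first, then y.
Step 1: Fix y, integrate over x in [2,5]:
  integral(5x + 3y + 0, x=2..5)
  = 5*(5^2 - 2^2)/2 + (3y + 0)*(5 - 2)
  = 52.5 + (3y + 0)*3
  = 52.5 + 9y + 0
  = 52.5 + 9y
Step 2: Integrate over y in [0,1]:
  integral(52.5 + 9y, y=0..1)
  = 52.5*1 + 9*(1^2 - 0^2)/2
  = 52.5 + 4.5
  = 57


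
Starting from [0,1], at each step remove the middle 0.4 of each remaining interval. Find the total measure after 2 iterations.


Step 1: At each step, fraction remaining = 1 - 0.4 = 0.6
Step 2: After 2 steps, measure = (0.6)^2
Step 3: Computing the power step by step:
  After step 1: 0.6
  After step 2: 0.36
Result = 0.36


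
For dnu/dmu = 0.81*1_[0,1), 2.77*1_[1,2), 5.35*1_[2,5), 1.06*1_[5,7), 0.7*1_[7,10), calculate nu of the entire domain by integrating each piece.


Integrate each piece of the Radon-Nikodym derivative:
Step 1: integral_0^1 0.81 dx = 0.81*(1-0) = 0.81*1 = 0.81
Step 2: integral_1^2 2.77 dx = 2.77*(2-1) = 2.77*1 = 2.77
Step 3: integral_2^5 5.35 dx = 5.35*(5-2) = 5.35*3 = 16.05
Step 4: integral_5^7 1.06 dx = 1.06*(7-5) = 1.06*2 = 2.12
Step 5: integral_7^10 0.7 dx = 0.7*(10-7) = 0.7*3 = 2.1
Total: 0.81 + 2.77 + 16.05 + 2.12 + 2.1 = 23.85


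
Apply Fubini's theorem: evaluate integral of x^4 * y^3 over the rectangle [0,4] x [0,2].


By Fubini's theorem, the double integral factors as a product of single integrals:
Step 1: integral_0^4 x^4 dx = [x^5/5] from 0 to 4
     = 4^5/5 = 204.8
Step 2: integral_0^2 y^3 dy = [y^4/4] from 0 to 2
     = 2^4/4 = 4
Step 3: Double integral = 204.8 * 4 = 819.2


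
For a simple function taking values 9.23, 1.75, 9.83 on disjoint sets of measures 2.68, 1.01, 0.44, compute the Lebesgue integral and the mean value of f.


Step 1: Integral = sum(value_i * measure_i)
= 9.23*2.68 + 1.75*1.01 + 9.83*0.44
= 24.7364 + 1.7675 + 4.3252
= 30.8291
Step 2: Total measure of domain = 2.68 + 1.01 + 0.44 = 4.13
Step 3: Average value = 30.8291 / 4.13 = 7.464673


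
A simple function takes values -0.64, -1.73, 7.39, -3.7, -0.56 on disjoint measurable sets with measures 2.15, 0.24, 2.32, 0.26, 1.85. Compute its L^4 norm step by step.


Step 1: Compute |f_i|^4 for each value:
  |-0.64|^4 = 0.167772
  |-1.73|^4 = 8.95745
  |7.39|^4 = 2982.481466
  |-3.7|^4 = 187.4161
  |-0.56|^4 = 0.098345
Step 2: Multiply by measures and sum:
  0.167772 * 2.15 = 0.36071
  8.95745 * 0.24 = 2.149788
  2982.481466 * 2.32 = 6919.357002
  187.4161 * 0.26 = 48.728186
  0.098345 * 1.85 = 0.181938
Sum = 0.36071 + 2.149788 + 6919.357002 + 48.728186 + 0.181938 = 6970.777624
Step 3: Take the p-th root:
||f||_4 = (6970.777624)^(1/4) = 9.137351


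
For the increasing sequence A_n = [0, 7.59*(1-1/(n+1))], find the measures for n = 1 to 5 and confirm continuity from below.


By continuity of measure from below: if A_n increases to A, then m(A_n) -> m(A).
Here A = [0, 7.59], so m(A) = 7.59
Step 1: a_1 = 7.59*(1 - 1/2) = 3.795, m(A_1) = 3.795
Step 2: a_2 = 7.59*(1 - 1/3) = 5.06, m(A_2) = 5.06
Step 3: a_3 = 7.59*(1 - 1/4) = 5.6925, m(A_3) = 5.6925
Step 4: a_4 = 7.59*(1 - 1/5) = 6.072, m(A_4) = 6.072
Step 5: a_5 = 7.59*(1 - 1/6) = 6.325, m(A_5) = 6.325
Limit: m(A_n) -> m([0,7.59]) = 7.59


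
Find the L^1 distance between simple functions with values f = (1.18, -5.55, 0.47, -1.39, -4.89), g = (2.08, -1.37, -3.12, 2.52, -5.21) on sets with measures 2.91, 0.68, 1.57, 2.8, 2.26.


Step 1: Compute differences f_i - g_i:
  1.18 - 2.08 = -0.9
  -5.55 - -1.37 = -4.18
  0.47 - -3.12 = 3.59
  -1.39 - 2.52 = -3.91
  -4.89 - -5.21 = 0.32
Step 2: Compute |diff|^1 * measure for each set:
  |-0.9|^1 * 2.91 = 0.9 * 2.91 = 2.619
  |-4.18|^1 * 0.68 = 4.18 * 0.68 = 2.8424
  |3.59|^1 * 1.57 = 3.59 * 1.57 = 5.6363
  |-3.91|^1 * 2.8 = 3.91 * 2.8 = 10.948
  |0.32|^1 * 2.26 = 0.32 * 2.26 = 0.7232
Step 3: Sum = 22.7689
Step 4: ||f-g||_1 = (22.7689)^(1/1) = 22.7689


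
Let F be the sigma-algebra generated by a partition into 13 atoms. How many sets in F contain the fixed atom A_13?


Each element of F is a union of some subset S of the 13 atoms.
The element contains A_13 iff A_13 is in S.
So we count subsets S of {A_1,...,A_13} with A_13 in S: choose freely among the other 12 atoms.
Count = 2^(13-1) = 2^12 = 4096.


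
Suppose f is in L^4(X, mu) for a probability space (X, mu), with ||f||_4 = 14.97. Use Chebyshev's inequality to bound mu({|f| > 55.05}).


Chebyshev/Markov inequality: mu(|f| > eps) <= (||f||_p / eps)^p
Step 1: ||f||_4 / eps = 14.97 / 55.05 = 0.271935
Step 2: Raise to power p = 4:
  (0.271935)^4 = 0.005468
Step 3: Therefore mu(|f| > 55.05) <= 0.005468


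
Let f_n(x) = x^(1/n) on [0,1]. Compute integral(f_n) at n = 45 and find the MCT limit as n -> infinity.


At n = 45: f_45(x) = x^(1/45).
Step 1: integral(x^(1/45), 0, 1) = [x^(1/45+1) / (1/45+1)] from 0 to 1
     = 1 / (1/45 + 1) = 1 / ((45+1)/45) = 45/(45+1)
     = 45/46 = 0.978261
Step 2: As n -> infinity, f_n(x) = x^(1/n) -> 1 for x in (0,1], and f_n is increasing in n.
By MCT, lim_n integral(f_n) = integral(lim_n f_n) = integral(1, 0, 1) = 1.
Step 3: Verify convergence: 45/46 = 0.978261 -> 1


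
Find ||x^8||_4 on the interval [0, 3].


Step 1: ||f||_4 = (integral_0^3 |x^8|^4 dx)^(1/4)
     = (integral_0^3 x^32 dx)^(1/4)
Step 2: integral_0^3 x^32 dx = [x^33/(33)] from 0 to 3 = 3^33/33
     = 5559060566555523/33 = 1.684564e+14
Step 3: ||f||_4 = (1.684564e+14)^(1/4) = 3602.648294


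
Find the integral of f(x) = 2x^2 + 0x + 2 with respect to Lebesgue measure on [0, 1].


The Lebesgue integral of a Riemann-integrable function agrees with the Riemann integral.
Antiderivative F(x) = (2/3)x^3 + (0/2)x^2 + 2x
F(1) = (2/3)*1^3 + (0/2)*1^2 + 2*1
     = (2/3)*1 + (0/2)*1 + 2*1
     = 0.666667 + 0.0 + 2
     = 2.666667
F(0) = 0.0
Integral = F(1) - F(0) = 2.666667 - 0.0 = 2.666667


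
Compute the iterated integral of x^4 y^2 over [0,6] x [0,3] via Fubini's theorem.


By Fubini's theorem, the double integral factors as a product of single integrals:
Step 1: integral_0^6 x^4 dx = [x^5/5] from 0 to 6
     = 6^5/5 = 1555.2
Step 2: integral_0^3 y^2 dy = [y^3/3] from 0 to 3
     = 3^3/3 = 9
Step 3: Double integral = 1555.2 * 9 = 13996.8


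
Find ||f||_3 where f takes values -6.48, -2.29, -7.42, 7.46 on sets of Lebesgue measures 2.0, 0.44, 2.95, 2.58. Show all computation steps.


Step 1: Compute |f_i|^3 for each value:
  |-6.48|^3 = 272.097792
  |-2.29|^3 = 12.008989
  |-7.42|^3 = 408.518488
  |7.46|^3 = 415.160936
Step 2: Multiply by measures and sum:
  272.097792 * 2.0 = 544.195584
  12.008989 * 0.44 = 5.283955
  408.518488 * 2.95 = 1205.12954
  415.160936 * 2.58 = 1071.115215
Sum = 544.195584 + 5.283955 + 1205.12954 + 1071.115215 = 2825.724294
Step 3: Take the p-th root:
||f||_3 = (2825.724294)^(1/3) = 14.137629


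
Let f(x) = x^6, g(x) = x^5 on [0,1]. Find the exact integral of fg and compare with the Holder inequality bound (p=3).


Step 1: Exact integral of f*g = integral(x^11, 0, 1) = 1/12
     = 0.083333
Step 2: Holder bound with p=3, q=1.5:
  ||f||_p = (integral x^18 dx)^(1/3) = (1/19)^(1/3) = 0.374756
  ||g||_q = (integral x^7.5 dx)^(1/1.5) = (1/8.5)^(1/1.5) = 0.240097
Step 3: Holder bound = ||f||_p * ||g||_q = 0.374756 * 0.240097 = 0.089978
Verification: 0.083333 <= 0.089978 (Holder holds)


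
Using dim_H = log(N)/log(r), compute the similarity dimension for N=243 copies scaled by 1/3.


For a self-similar set with N copies scaled by 1/r:
dim_H = log(N)/log(r) = log(243)/log(3)
= 5.493061/1.098612
= 5


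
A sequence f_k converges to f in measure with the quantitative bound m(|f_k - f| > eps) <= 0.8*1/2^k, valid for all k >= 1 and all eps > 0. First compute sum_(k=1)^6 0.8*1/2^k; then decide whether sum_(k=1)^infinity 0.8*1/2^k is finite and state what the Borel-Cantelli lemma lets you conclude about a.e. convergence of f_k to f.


Step 1: List the terms 0.8*1/2^k for k = 1 to 6:
  k=1: 0.4
  k=2: 0.2
  k=3: 0.1
  k=4: 0.05
  k=5: 0.025
  k=6: 0.0125
Step 2: Partial sum = 0.4 + 0.2 + 0.1 + 0.05 + 0.025 + 0.0125
     = 0.7875
Step 3: The full series sum_(k>=1) 0.8*1/2^k converges (geometric series with ratio 1/2 < 1; a constant multiple of a convergent series converges).
Step 4: Fix eps > 0. Since sum_k m(|f_k - f| > eps) < infinity, the Borel-Cantelli lemma gives
        m(limsup_k {|f_k - f| > eps}) = 0, i.e. for a.e. x, |f_k(x) - f(x)| <= eps for all large k.
        Applying this with eps = 1/j for j = 1, 2, ... and intersecting the countably many full-measure sets,
        for a.e. x we get limsup_k |f_k(x) - f(x)| <= 1/j for every j, hence f_k -> f almost everywhere.
Conclusion: series converges; Borel-Cantelli yields f_k -> f a.e.


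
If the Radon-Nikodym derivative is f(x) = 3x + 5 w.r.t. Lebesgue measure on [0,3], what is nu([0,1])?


nu(A) = integral_A (dnu/dmu) dmu = integral_0^1 (3x + 5) dx
Step 1: Antiderivative F(x) = (3/2)x^2 + 5x
Step 2: F(1) = (3/2)*1^2 + 5*1 = 1.5 + 5 = 6.5
Step 3: F(0) = (3/2)*0^2 + 5*0 = 0.0 + 0 = 0.0
Step 4: nu([0,1]) = F(1) - F(0) = 6.5 - 0.0 = 6.5


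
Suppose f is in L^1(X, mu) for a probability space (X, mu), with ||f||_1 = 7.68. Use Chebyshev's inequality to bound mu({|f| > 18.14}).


Chebyshev/Markov inequality: mu(|f| > eps) <= (||f||_p / eps)^p
Step 1: ||f||_1 / eps = 7.68 / 18.14 = 0.423374
Step 2: Raise to power p = 1:
  (0.423374)^1 = 0.423374
Step 3: Therefore mu(|f| > 18.14) <= 0.423374


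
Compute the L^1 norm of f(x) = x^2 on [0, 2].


Step 1: ||f||_1 = (integral_0^2 |x^2|^1 dx)^(1/1)
     = (integral_0^2 x^2 dx)^(1/1)
Step 2: integral_0^2 x^2 dx = [x^3/(3)] from 0 to 2 = 2^3/3
     = 8/3 = 2.666667
Step 3: ||f||_1 = (2.666667)^(1/1) = 2.666667


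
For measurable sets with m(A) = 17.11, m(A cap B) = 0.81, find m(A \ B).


m(A \ B) = m(A) - m(A n B)
= 17.11 - 0.81
= 16.3


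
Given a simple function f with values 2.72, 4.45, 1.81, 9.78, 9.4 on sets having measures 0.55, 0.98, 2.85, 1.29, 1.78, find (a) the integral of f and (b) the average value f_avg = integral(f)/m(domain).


Step 1: Integral = sum(value_i * measure_i)
= 2.72*0.55 + 4.45*0.98 + 1.81*2.85 + 9.78*1.29 + 9.4*1.78
= 1.496 + 4.361 + 5.1585 + 12.6162 + 16.732
= 40.3637
Step 2: Total measure of domain = 0.55 + 0.98 + 2.85 + 1.29 + 1.78 = 7.45
Step 3: Average value = 40.3637 / 7.45 = 5.417946


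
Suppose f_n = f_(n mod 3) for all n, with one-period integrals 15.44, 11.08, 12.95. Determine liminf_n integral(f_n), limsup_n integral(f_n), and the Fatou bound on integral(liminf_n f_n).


The sequence (integral(f_n)) is periodic with period 3, repeating the values 15.44, 11.08, 12.95 indefinitely.
Step 1: For a periodic sequence, every tail (a_m, a_(m+1), ...) contains all 3 period values infinitely often.
Step 2: Hence inf of every tail = min of the period values = min(15.44, 11.08, 12.95) = 11.08.
        liminf_n integral(f_n) = sup over m of (inf of tail from m) = 11.08.
Step 3: Similarly sup of every tail = max of the period values = 15.44.
        limsup_n integral(f_n) = 15.44.
Step 4: Fatou's lemma: integral(liminf_n f_n) <= liminf_n integral(f_n) = 11.08.
        So the integral of the pointwise liminf is at most 11.08.


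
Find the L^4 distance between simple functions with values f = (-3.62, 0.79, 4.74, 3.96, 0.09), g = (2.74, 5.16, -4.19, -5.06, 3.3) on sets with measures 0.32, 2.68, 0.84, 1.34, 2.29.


Step 1: Compute differences f_i - g_i:
  -3.62 - 2.74 = -6.36
  0.79 - 5.16 = -4.37
  4.74 - -4.19 = 8.93
  3.96 - -5.06 = 9.02
  0.09 - 3.3 = -3.21
Step 2: Compute |diff|^4 * measure for each set:
  |-6.36|^4 * 0.32 = 1636.17014 * 0.32 = 523.574445
  |-4.37|^4 * 2.68 = 364.69159 * 2.68 = 977.37346
  |8.93|^4 * 0.84 = 6359.249076 * 0.84 = 5341.769224
  |9.02|^4 * 1.34 = 6619.514688 * 1.34 = 8870.149682
  |-3.21|^4 * 2.29 = 106.174477 * 2.29 = 243.139552
Step 3: Sum = 15956.006363
Step 4: ||f-g||_4 = (15956.006363)^(1/4) = 11.239087


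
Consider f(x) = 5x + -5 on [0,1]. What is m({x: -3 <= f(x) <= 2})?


f^(-1)([-3, 2]) = {x : -3 <= 5x + -5 <= 2}
Solving: (-3 - -5)/5 <= x <= (2 - -5)/5
= [0.4, 1.4]
Intersecting with [0,1]: [0.4, 1]
Measure = 1 - 0.4 = 0.6


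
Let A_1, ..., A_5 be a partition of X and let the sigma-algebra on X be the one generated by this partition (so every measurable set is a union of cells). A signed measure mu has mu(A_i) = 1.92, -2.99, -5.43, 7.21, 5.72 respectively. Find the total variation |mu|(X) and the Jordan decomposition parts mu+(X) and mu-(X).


Step 1: Every measurable set is a union of atoms (the cells / points), so a Hahn decomposition is
  obtained by grouping atoms by sign: P = union of atoms with mu > 0, N = union of the remaining atoms.
  Atoms in P (indices): 1, 4, 5;  atoms in N (indices): 2, 3
  Positive values: 1.92, 7.21, 5.72
  Negative values: -2.99, -5.43
Step 2: mu+(X) = mu(P) = sum of positive atom values = 14.85
Step 3: mu-(X) = -mu(N) = sum of |negative atom values| = 8.42
Step 4: |mu|(X) = mu+(X) + mu-(X) = 14.85 + 8.42 = 23.27


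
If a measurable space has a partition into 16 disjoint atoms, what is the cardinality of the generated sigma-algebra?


Each element of the sigma-algebra is a union of some subset of the 16 atoms.
The number of such subsets is 2^16 = 65536.


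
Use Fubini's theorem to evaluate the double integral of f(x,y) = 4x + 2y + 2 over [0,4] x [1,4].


By Fubini, integrate in x first, then y.
Step 1: Fix y, integrate over x in [0,4]:
  integral(4x + 2y + 2, x=0..4)
  = 4*(4^2 - 0^2)/2 + (2y + 2)*(4 - 0)
  = 32 + (2y + 2)*4
  = 32 + 8y + 8
  = 40 + 8y
Step 2: Integrate over y in [1,4]:
  integral(40 + 8y, y=1..4)
  = 40*3 + 8*(4^2 - 1^2)/2
  = 120 + 60
  = 180


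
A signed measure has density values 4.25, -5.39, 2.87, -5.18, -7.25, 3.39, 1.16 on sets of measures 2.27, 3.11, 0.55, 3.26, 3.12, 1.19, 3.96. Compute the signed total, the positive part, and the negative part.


Step 1: Compute signed measure on each set:
  Set 1: 4.25 * 2.27 = 9.6475
  Set 2: -5.39 * 3.11 = -16.7629
  Set 3: 2.87 * 0.55 = 1.5785
  Set 4: -5.18 * 3.26 = -16.8868
  Set 5: -7.25 * 3.12 = -22.62
  Set 6: 3.39 * 1.19 = 4.0341
  Set 7: 1.16 * 3.96 = 4.5936
Step 2: Total signed measure = (9.6475) + (-16.7629) + (1.5785) + (-16.8868) + (-22.62) + (4.0341) + (4.5936)
     = -36.416
Step 3: Positive part mu+(X) = sum of positive contributions = 19.8537
Step 4: Negative part mu-(X) = |sum of negative contributions| = 56.2697


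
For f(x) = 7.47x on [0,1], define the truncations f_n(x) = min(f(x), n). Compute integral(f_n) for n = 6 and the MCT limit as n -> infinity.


f(x) = 7.47x on [0,1]; f_n(x) = min(7.47x, n). At n = 6:
Step 1: f(x) reaches 6 at x = 6/7.47 = 0.803213
Step 2: integral(f_6) = integral(7.47x, 0, 0.803213) + integral(6, 0.803213, 1)
       = 7.47*0.803213^2/2 + 6*(1 - 0.803213)
       = 2.409639 + 1.180723
       = 3.590361
Step 3: As n -> infinity, f_n increases to f, so by MCT integral(f_n) -> integral(f) = 7.47/2 = 3.735.
Convergence: integral(f_6) = 3.590361 -> 3.735 as n -> infinity


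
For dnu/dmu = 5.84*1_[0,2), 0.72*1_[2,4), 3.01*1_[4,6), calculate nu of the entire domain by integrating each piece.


Integrate each piece of the Radon-Nikodym derivative:
Step 1: integral_0^2 5.84 dx = 5.84*(2-0) = 5.84*2 = 11.68
Step 2: integral_2^4 0.72 dx = 0.72*(4-2) = 0.72*2 = 1.44
Step 3: integral_4^6 3.01 dx = 3.01*(6-4) = 3.01*2 = 6.02
Total: 11.68 + 1.44 + 6.02 = 19.14


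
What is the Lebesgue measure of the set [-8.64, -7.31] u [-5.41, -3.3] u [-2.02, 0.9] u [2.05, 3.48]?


For pairwise disjoint intervals, m(union) = sum of lengths.
= (-7.31 - -8.64) + (-3.3 - -5.41) + (0.9 - -2.02) + (3.48 - 2.05)
= 1.33 + 2.11 + 2.92 + 1.43
= 7.79


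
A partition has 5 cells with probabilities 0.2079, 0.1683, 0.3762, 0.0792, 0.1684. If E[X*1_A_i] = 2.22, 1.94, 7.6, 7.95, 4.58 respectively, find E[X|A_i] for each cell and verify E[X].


For each cell A_i: E[X|A_i] = E[X*1_A_i] / P(A_i)
Step 1: E[X|A_1] = 2.22 / 0.2079 = 10.678211
Step 2: E[X|A_2] = 1.94 / 0.1683 = 11.527035
Step 3: E[X|A_3] = 7.6 / 0.3762 = 20.20202
Step 4: E[X|A_4] = 7.95 / 0.0792 = 100.378788
Step 5: E[X|A_5] = 4.58 / 0.1684 = 27.19715
Verification: E[X] = sum E[X*1_A_i] = 2.22 + 1.94 + 7.6 + 7.95 + 4.58 = 24.29


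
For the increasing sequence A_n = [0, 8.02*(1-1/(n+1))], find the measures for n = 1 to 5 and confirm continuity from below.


By continuity of measure from below: if A_n increases to A, then m(A_n) -> m(A).
Here A = [0, 8.02], so m(A) = 8.02
Step 1: a_1 = 8.02*(1 - 1/2) = 4.01, m(A_1) = 4.01
Step 2: a_2 = 8.02*(1 - 1/3) = 5.3467, m(A_2) = 5.3467
Step 3: a_3 = 8.02*(1 - 1/4) = 6.015, m(A_3) = 6.015
Step 4: a_4 = 8.02*(1 - 1/5) = 6.416, m(A_4) = 6.416
Step 5: a_5 = 8.02*(1 - 1/6) = 6.6833, m(A_5) = 6.6833
Limit: m(A_n) -> m([0,8.02]) = 8.02


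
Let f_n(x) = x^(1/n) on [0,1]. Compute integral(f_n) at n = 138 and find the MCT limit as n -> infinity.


At n = 138: f_138(x) = x^(1/138).
Step 1: integral(x^(1/138), 0, 1) = [x^(1/138+1) / (1/138+1)] from 0 to 1
     = 1 / (1/138 + 1) = 1 / ((138+1)/138) = 138/(138+1)
     = 138/139 = 0.992806
Step 2: As n -> infinity, f_n(x) = x^(1/n) -> 1 for x in (0,1], and f_n is increasing in n.
By MCT, lim_n integral(f_n) = integral(lim_n f_n) = integral(1, 0, 1) = 1.
Step 3: Verify convergence: 138/139 = 0.992806 -> 1


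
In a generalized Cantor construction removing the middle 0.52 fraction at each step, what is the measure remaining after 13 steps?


Step 1: At each step, fraction remaining = 1 - 0.52 = 0.48
Step 2: After 13 steps, measure = (0.48)^13
Result = 7.180192e-05


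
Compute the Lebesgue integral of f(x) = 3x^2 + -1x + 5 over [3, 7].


The Lebesgue integral of a Riemann-integrable function agrees with the Riemann integral.
Antiderivative F(x) = (3/3)x^3 + (-1/2)x^2 + 5x
F(7) = (3/3)*7^3 + (-1/2)*7^2 + 5*7
     = (3/3)*343 + (-1/2)*49 + 5*7
     = 343 + -24.5 + 35
     = 353.5
F(3) = 37.5
Integral = F(7) - F(3) = 353.5 - 37.5 = 316


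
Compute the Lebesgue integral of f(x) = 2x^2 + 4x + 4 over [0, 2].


The Lebesgue integral of a Riemann-integrable function agrees with the Riemann integral.
Antiderivative F(x) = (2/3)x^3 + (4/2)x^2 + 4x
F(2) = (2/3)*2^3 + (4/2)*2^2 + 4*2
     = (2/3)*8 + (4/2)*4 + 4*2
     = 5.333333 + 8 + 8
     = 21.333333
F(0) = 0.0
Integral = F(2) - F(0) = 21.333333 - 0.0 = 21.333333


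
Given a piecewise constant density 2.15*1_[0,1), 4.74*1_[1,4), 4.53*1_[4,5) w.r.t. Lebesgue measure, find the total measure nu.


Integrate each piece of the Radon-Nikodym derivative:
Step 1: integral_0^1 2.15 dx = 2.15*(1-0) = 2.15*1 = 2.15
Step 2: integral_1^4 4.74 dx = 4.74*(4-1) = 4.74*3 = 14.22
Step 3: integral_4^5 4.53 dx = 4.53*(5-4) = 4.53*1 = 4.53
Total: 2.15 + 14.22 + 4.53 = 20.9


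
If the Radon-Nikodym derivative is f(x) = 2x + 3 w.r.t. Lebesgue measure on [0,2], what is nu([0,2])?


nu(A) = integral_A (dnu/dmu) dmu = integral_0^2 (2x + 3) dx
Step 1: Antiderivative F(x) = (2/2)x^2 + 3x
Step 2: F(2) = (2/2)*2^2 + 3*2 = 4 + 6 = 10
Step 3: F(0) = (2/2)*0^2 + 3*0 = 0.0 + 0 = 0.0
Step 4: nu([0,2]) = F(2) - F(0) = 10 - 0.0 = 10


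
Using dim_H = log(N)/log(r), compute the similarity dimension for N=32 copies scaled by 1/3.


For a self-similar set with N copies scaled by 1/r:
dim_H = log(N)/log(r) = log(32)/log(3)
= 3.465736/1.098612
= 3.154649


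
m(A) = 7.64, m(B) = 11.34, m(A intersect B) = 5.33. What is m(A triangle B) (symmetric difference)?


m(A Delta B) = m(A) + m(B) - 2*m(A n B)
= 7.64 + 11.34 - 2*5.33
= 7.64 + 11.34 - 10.66
= 8.32


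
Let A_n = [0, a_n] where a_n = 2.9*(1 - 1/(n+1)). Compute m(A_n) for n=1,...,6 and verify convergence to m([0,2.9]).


By continuity of measure from below: if A_n increases to A, then m(A_n) -> m(A).
Here A = [0, 2.9], so m(A) = 2.9
Step 1: a_1 = 2.9*(1 - 1/2) = 1.45, m(A_1) = 1.45
Step 2: a_2 = 2.9*(1 - 1/3) = 1.9333, m(A_2) = 1.9333
Step 3: a_3 = 2.9*(1 - 1/4) = 2.175, m(A_3) = 2.175
Step 4: a_4 = 2.9*(1 - 1/5) = 2.32, m(A_4) = 2.32
Step 5: a_5 = 2.9*(1 - 1/6) = 2.4167, m(A_5) = 2.4167
Step 6: a_6 = 2.9*(1 - 1/7) = 2.4857, m(A_6) = 2.4857
Limit: m(A_n) -> m([0,2.9]) = 2.9


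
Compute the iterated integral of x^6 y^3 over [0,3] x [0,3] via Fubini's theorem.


By Fubini's theorem, the double integral factors as a product of single integrals:
Step 1: integral_0^3 x^6 dx = [x^7/7] from 0 to 3
     = 3^7/7 = 312.428571
Step 2: integral_0^3 y^3 dy = [y^4/4] from 0 to 3
     = 3^4/4 = 20.25
Step 3: Double integral = 312.428571 * 20.25 = 6326.678571


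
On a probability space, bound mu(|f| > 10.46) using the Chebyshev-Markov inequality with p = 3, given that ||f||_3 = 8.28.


Chebyshev/Markov inequality: mu(|f| > eps) <= (||f||_p / eps)^p
Step 1: ||f||_3 / eps = 8.28 / 10.46 = 0.791587
Step 2: Raise to power p = 3:
  (0.791587)^3 = 0.496016
Step 3: Therefore mu(|f| > 10.46) <= 0.496016


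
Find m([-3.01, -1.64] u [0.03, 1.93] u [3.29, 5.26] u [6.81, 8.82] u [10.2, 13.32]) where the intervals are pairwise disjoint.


For pairwise disjoint intervals, m(union) = sum of lengths.
= (-1.64 - -3.01) + (1.93 - 0.03) + (5.26 - 3.29) + (8.82 - 6.81) + (13.32 - 10.2)
= 1.37 + 1.9 + 1.97 + 2.01 + 3.12
= 10.37


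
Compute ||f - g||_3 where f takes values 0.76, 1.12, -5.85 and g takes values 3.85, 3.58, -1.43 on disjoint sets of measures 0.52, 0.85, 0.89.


Step 1: Compute differences f_i - g_i:
  0.76 - 3.85 = -3.09
  1.12 - 3.58 = -2.46
  -5.85 - -1.43 = -4.42
Step 2: Compute |diff|^3 * measure for each set:
  |-3.09|^3 * 0.52 = 29.503629 * 0.52 = 15.341887
  |-2.46|^3 * 0.85 = 14.886936 * 0.85 = 12.653896
  |-4.42|^3 * 0.89 = 86.350888 * 0.89 = 76.85229
Step 3: Sum = 104.848073
Step 4: ||f-g||_3 = (104.848073)^(1/3) = 4.715418


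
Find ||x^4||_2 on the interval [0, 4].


Step 1: ||f||_2 = (integral_0^4 |x^4|^2 dx)^(1/2)
     = (integral_0^4 x^8 dx)^(1/2)
Step 2: integral_0^4 x^8 dx = [x^9/(9)] from 0 to 4 = 4^9/9
     = 262144/9 = 29127.111111
Step 3: ||f||_2 = (29127.111111)^(1/2) = 170.666667


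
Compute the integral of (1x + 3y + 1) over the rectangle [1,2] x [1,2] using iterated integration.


By Fubini, integrate in x first, then y.
Step 1: Fix y, integrate over x in [1,2]:
  integral(1x + 3y + 1, x=1..2)
  = 1*(2^2 - 1^2)/2 + (3y + 1)*(2 - 1)
  = 1.5 + (3y + 1)*1
  = 1.5 + 3y + 1
  = 2.5 + 3y
Step 2: Integrate over y in [1,2]:
  integral(2.5 + 3y, y=1..2)
  = 2.5*1 + 3*(2^2 - 1^2)/2
  = 2.5 + 4.5
  = 7


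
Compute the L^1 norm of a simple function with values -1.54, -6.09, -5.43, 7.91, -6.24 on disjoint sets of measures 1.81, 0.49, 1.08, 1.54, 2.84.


Step 1: Compute |f_i|^1 for each value:
  |-1.54|^1 = 1.54
  |-6.09|^1 = 6.09
  |-5.43|^1 = 5.43
  |7.91|^1 = 7.91
  |-6.24|^1 = 6.24
Step 2: Multiply by measures and sum:
  1.54 * 1.81 = 2.7874
  6.09 * 0.49 = 2.9841
  5.43 * 1.08 = 5.8644
  7.91 * 1.54 = 12.1814
  6.24 * 2.84 = 17.7216
Sum = 2.7874 + 2.9841 + 5.8644 + 12.1814 + 17.7216 = 41.5389
Step 3: Take the p-th root:
||f||_1 = (41.5389)^(1/1) = 41.5389


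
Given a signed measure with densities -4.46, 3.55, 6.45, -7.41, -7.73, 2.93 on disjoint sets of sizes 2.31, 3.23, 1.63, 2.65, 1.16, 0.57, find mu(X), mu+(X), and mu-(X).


Step 1: Compute signed measure on each set:
  Set 1: -4.46 * 2.31 = -10.3026
  Set 2: 3.55 * 3.23 = 11.4665
  Set 3: 6.45 * 1.63 = 10.5135
  Set 4: -7.41 * 2.65 = -19.6365
  Set 5: -7.73 * 1.16 = -8.9668
  Set 6: 2.93 * 0.57 = 1.6701
Step 2: Total signed measure = (-10.3026) + (11.4665) + (10.5135) + (-19.6365) + (-8.9668) + (1.6701)
     = -15.2558
Step 3: Positive part mu+(X) = sum of positive contributions = 23.6501
Step 4: Negative part mu-(X) = |sum of negative contributions| = 38.9059


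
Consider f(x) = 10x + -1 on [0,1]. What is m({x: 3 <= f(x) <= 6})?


f^(-1)([3, 6]) = {x : 3 <= 10x + -1 <= 6}
Solving: (3 - -1)/10 <= x <= (6 - -1)/10
= [0.4, 0.7]
Intersecting with [0,1]: [0.4, 0.7]
Measure = 0.7 - 0.4 = 0.3


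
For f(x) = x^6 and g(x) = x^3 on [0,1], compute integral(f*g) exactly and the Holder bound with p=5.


Step 1: Exact integral of f*g = integral(x^9, 0, 1) = 1/10
     = 0.1
Step 2: Holder bound with p=5, q=1.25:
  ||f||_p = (integral x^30 dx)^(1/5) = (1/31)^(1/5) = 0.503185
  ||g||_q = (integral x^3.75 dx)^(1/1.25) = (1/4.75)^(1/1.25) = 0.287505
Step 3: Holder bound = ||f||_p * ||g||_q = 0.503185 * 0.287505 = 0.144668
Verification: 0.1 <= 0.144668 (Holder holds)


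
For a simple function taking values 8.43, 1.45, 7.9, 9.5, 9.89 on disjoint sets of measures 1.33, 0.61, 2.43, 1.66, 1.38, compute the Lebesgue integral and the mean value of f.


Step 1: Integral = sum(value_i * measure_i)
= 8.43*1.33 + 1.45*0.61 + 7.9*2.43 + 9.5*1.66 + 9.89*1.38
= 11.2119 + 0.8845 + 19.197 + 15.77 + 13.6482
= 60.7116
Step 2: Total measure of domain = 1.33 + 0.61 + 2.43 + 1.66 + 1.38 = 7.41
Step 3: Average value = 60.7116 / 7.41 = 8.193198


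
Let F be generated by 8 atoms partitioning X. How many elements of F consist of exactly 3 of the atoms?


Each element of F is a union of some subset of the 8 atoms.
Elements that are unions of exactly 3 atoms correspond to 3-element subsets of the 8 atoms.
Count = C(8, 3) = 8! / (3! * 5!) = 56.


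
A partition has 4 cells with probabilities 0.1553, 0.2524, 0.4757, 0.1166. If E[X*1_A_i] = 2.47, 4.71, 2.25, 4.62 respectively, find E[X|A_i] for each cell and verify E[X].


For each cell A_i: E[X|A_i] = E[X*1_A_i] / P(A_i)
Step 1: E[X|A_1] = 2.47 / 0.1553 = 15.904701
Step 2: E[X|A_2] = 4.71 / 0.2524 = 18.660856
Step 3: E[X|A_3] = 2.25 / 0.4757 = 4.729872
Step 4: E[X|A_4] = 4.62 / 0.1166 = 39.622642
Verification: E[X] = sum E[X*1_A_i] = 2.47 + 4.71 + 2.25 + 4.62 = 14.05


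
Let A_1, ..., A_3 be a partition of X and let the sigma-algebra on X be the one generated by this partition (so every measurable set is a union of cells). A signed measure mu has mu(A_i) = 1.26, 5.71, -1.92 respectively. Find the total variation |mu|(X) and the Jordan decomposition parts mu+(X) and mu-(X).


Step 1: Every measurable set is a union of atoms (the cells / points), so a Hahn decomposition is
  obtained by grouping atoms by sign: P = union of atoms with mu > 0, N = union of the remaining atoms.
  Atoms in P (indices): 1, 2;  atoms in N (indices): 3
  Positive values: 1.26, 5.71
  Negative values: -1.92
Step 2: mu+(X) = mu(P) = sum of positive atom values = 6.97
Step 3: mu-(X) = -mu(N) = sum of |negative atom values| = 1.92
Step 4: |mu|(X) = mu+(X) + mu-(X) = 6.97 + 1.92 = 8.89


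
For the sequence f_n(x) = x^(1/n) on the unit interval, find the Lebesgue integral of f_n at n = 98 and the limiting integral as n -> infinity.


At n = 98: f_98(x) = x^(1/98).
Step 1: integral(x^(1/98), 0, 1) = [x^(1/98+1) / (1/98+1)] from 0 to 1
     = 1 / (1/98 + 1) = 1 / ((98+1)/98) = 98/(98+1)
     = 98/99 = 0.989899
Step 2: As n -> infinity, f_n(x) = x^(1/n) -> 1 for x in (0,1], and f_n is increasing in n.
By MCT, lim_n integral(f_n) = integral(lim_n f_n) = integral(1, 0, 1) = 1.
Step 3: Verify convergence: 98/99 = 0.989899 -> 1


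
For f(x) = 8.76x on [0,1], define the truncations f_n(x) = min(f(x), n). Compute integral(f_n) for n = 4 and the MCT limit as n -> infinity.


f(x) = 8.76x on [0,1]; f_n(x) = min(8.76x, n). At n = 4:
Step 1: f(x) reaches 4 at x = 4/8.76 = 0.456621
Step 2: integral(f_4) = integral(8.76x, 0, 0.456621) + integral(4, 0.456621, 1)
       = 8.76*0.456621^2/2 + 4*(1 - 0.456621)
       = 0.913242 + 2.173516
       = 3.086758
Step 3: As n -> infinity, f_n increases to f, so by MCT integral(f_n) -> integral(f) = 8.76/2 = 4.38.
Convergence: integral(f_4) = 3.086758 -> 4.38 as n -> infinity


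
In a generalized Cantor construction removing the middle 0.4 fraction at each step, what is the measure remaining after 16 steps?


Step 1: At each step, fraction remaining = 1 - 0.4 = 0.6
Step 2: After 16 steps, measure = (0.6)^16
Result = 2.821110e-04


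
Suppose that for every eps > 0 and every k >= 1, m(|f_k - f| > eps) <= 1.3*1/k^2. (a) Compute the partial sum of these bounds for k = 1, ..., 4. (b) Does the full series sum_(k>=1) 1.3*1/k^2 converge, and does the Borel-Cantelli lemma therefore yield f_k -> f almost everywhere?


Step 1: List the terms 1.3*1/k^2 for k = 1 to 4:
  k=1: 1.3
  k=2: 0.325
  k=3: 0.144444
  k=4: 0.08125
Step 2: Partial sum = 1.3 + 0.325 + 0.144444 + 0.08125
     = 1.850694
Step 3: The full series sum_(k>=1) 1.3*1/k^2 converges (p-series with p = 2 > 1; a constant multiple of a convergent series converges).
Step 4: Fix eps > 0. Since sum_k m(|f_k - f| > eps) < infinity, the Borel-Cantelli lemma gives
        m(limsup_k {|f_k - f| > eps}) = 0, i.e. for a.e. x, |f_k(x) - f(x)| <= eps for all large k.
        Applying this with eps = 1/j for j = 1, 2, ... and intersecting the countably many full-measure sets,
        for a.e. x we get limsup_k |f_k(x) - f(x)| <= 1/j for every j, hence f_k -> f almost everywhere.
Conclusion: series converges; Borel-Cantelli yields f_k -> f a.e.


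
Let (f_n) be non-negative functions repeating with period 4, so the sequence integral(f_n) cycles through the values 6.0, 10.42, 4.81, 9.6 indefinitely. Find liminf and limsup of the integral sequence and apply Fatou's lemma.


The sequence (integral(f_n)) is periodic with period 4, repeating the values 6.0, 10.42, 4.81, 9.6 indefinitely.
Step 1: For a periodic sequence, every tail (a_m, a_(m+1), ...) contains all 4 period values infinitely often.
Step 2: Hence inf of every tail = min of the period values = min(6.0, 10.42, 4.81, 9.6) = 4.81.
        liminf_n integral(f_n) = sup over m of (inf of tail from m) = 4.81.
Step 3: Similarly sup of every tail = max of the period values = 10.42.
        limsup_n integral(f_n) = 10.42.
Step 4: Fatou's lemma: integral(liminf_n f_n) <= liminf_n integral(f_n) = 4.81.
        So the integral of the pointwise liminf is at most 4.81.


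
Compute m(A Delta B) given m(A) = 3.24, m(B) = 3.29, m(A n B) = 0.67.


m(A Delta B) = m(A) + m(B) - 2*m(A n B)
= 3.24 + 3.29 - 2*0.67
= 3.24 + 3.29 - 1.34
= 5.19


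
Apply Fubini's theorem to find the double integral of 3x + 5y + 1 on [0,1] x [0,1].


By Fubini, integrate in x first, then y.
Step 1: Fix y, integrate over x in [0,1]:
  integral(3x + 5y + 1, x=0..1)
  = 3*(1^2 - 0^2)/2 + (5y + 1)*(1 - 0)
  = 1.5 + (5y + 1)*1
  = 1.5 + 5y + 1
  = 2.5 + 5y
Step 2: Integrate over y in [0,1]:
  integral(2.5 + 5y, y=0..1)
  = 2.5*1 + 5*(1^2 - 0^2)/2
  = 2.5 + 2.5
  = 5


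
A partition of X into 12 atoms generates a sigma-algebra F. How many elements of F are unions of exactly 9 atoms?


Each element of F is a union of some subset of the 12 atoms.
Elements that are unions of exactly 9 atoms correspond to 9-element subsets of the 12 atoms.
Count = C(12, 9) = 12! / (9! * 3!) = 220.


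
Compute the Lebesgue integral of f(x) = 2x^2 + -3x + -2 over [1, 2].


The Lebesgue integral of a Riemann-integrable function agrees with the Riemann integral.
Antiderivative F(x) = (2/3)x^3 + (-3/2)x^2 + -2x
F(2) = (2/3)*2^3 + (-3/2)*2^2 + -2*2
     = (2/3)*8 + (-3/2)*4 + -2*2
     = 5.333333 + -6 + -4
     = -4.666667
F(1) = -2.833333
Integral = F(2) - F(1) = -4.666667 - -2.833333 = -1.833333


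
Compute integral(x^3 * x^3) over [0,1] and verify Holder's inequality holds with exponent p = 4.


Step 1: Exact integral of f*g = integral(x^6, 0, 1) = 1/7
     = 0.142857
Step 2: Holder bound with p=4, q=1.333333:
  ||f||_p = (integral x^12 dx)^(1/4) = (1/13)^(1/4) = 0.52664
  ||g||_q = (integral x^4 dx)^(1/1.333333) = (1/5)^(1/1.333333) = 0.29907
Step 3: Holder bound = ||f||_p * ||g||_q = 0.52664 * 0.29907 = 0.157502
Verification: 0.142857 <= 0.157502 (Holder holds)


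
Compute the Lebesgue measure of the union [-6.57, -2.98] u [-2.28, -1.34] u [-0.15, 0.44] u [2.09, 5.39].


For pairwise disjoint intervals, m(union) = sum of lengths.
= (-2.98 - -6.57) + (-1.34 - -2.28) + (0.44 - -0.15) + (5.39 - 2.09)
= 3.59 + 0.94 + 0.59 + 3.3
= 8.42


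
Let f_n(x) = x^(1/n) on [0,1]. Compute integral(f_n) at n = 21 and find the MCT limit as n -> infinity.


At n = 21: f_21(x) = x^(1/21).
Step 1: integral(x^(1/21), 0, 1) = [x^(1/21+1) / (1/21+1)] from 0 to 1
     = 1 / (1/21 + 1) = 1 / ((21+1)/21) = 21/(21+1)
     = 21/22 = 0.954545
Step 2: As n -> infinity, f_n(x) = x^(1/n) -> 1 for x in (0,1], and f_n is increasing in n.
By MCT, lim_n integral(f_n) = integral(lim_n f_n) = integral(1, 0, 1) = 1.
Step 3: Verify convergence: 21/22 = 0.954545 -> 1


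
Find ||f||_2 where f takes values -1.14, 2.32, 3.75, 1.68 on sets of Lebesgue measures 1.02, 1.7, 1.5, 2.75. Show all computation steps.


Step 1: Compute |f_i|^2 for each value:
  |-1.14|^2 = 1.2996
  |2.32|^2 = 5.3824
  |3.75|^2 = 14.0625
  |1.68|^2 = 2.8224
Step 2: Multiply by measures and sum:
  1.2996 * 1.02 = 1.325592
  5.3824 * 1.7 = 9.15008
  14.0625 * 1.5 = 21.09375
  2.8224 * 2.75 = 7.7616
Sum = 1.325592 + 9.15008 + 21.09375 + 7.7616 = 39.331022
Step 3: Take the p-th root:
||f||_2 = (39.331022)^(1/2) = 6.271445


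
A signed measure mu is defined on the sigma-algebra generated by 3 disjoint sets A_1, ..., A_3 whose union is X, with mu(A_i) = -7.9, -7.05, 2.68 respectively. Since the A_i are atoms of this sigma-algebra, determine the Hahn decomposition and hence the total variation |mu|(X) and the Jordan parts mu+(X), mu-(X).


Step 1: Every measurable set is a union of atoms (the cells / points), so a Hahn decomposition is
  obtained by grouping atoms by sign: P = union of atoms with mu > 0, N = union of the remaining atoms.
  Atoms in P (indices): 3;  atoms in N (indices): 1, 2
  Positive values: 2.68
  Negative values: -7.9, -7.05
Step 2: mu+(X) = mu(P) = sum of positive atom values = 2.68
Step 3: mu-(X) = -mu(N) = sum of |negative atom values| = 14.95
Step 4: |mu|(X) = mu+(X) + mu-(X) = 2.68 + 14.95 = 17.63
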